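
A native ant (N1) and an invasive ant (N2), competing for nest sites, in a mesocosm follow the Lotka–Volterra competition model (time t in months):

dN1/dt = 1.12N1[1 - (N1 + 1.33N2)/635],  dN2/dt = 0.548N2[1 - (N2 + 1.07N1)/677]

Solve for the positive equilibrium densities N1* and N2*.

N1* ≈ 627, N2* ≈ 5.79

Setting both brackets to zero gives the nullclines N1 + 1.33N2 = 635 and 1.07N1 + N2 = 677.
Substituting N2 = 677 - 1.07N1 into the first: N1(1 - 1.33·1.07) = 635 - 1.33·677.
So N1* = -265/-0.423 = 627, and then N2* = 677 - 1.07·627 = 5.79.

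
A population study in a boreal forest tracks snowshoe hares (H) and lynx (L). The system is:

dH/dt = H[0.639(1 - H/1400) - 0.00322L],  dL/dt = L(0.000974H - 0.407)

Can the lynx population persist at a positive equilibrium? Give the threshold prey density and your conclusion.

Threshold H = 418; K > 418, so yes, the predator persists.

The predator equation gives dL/dt > 0 only when H > 0.407/0.000974 = 418.
Without the predator, H → K = 1400. Since 1400 > 418, the predator can invade and persist.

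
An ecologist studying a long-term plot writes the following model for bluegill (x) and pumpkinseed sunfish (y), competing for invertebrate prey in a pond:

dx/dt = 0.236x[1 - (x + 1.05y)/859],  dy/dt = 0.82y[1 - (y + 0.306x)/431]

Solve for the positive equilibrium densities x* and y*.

x* ≈ 599, y* ≈ 248

Setting both brackets to zero gives the nullclines x + 1.05y = 859 and 0.306x + y = 431.
Substituting y = 431 - 0.306x into the first: x(1 - 1.05·0.306) = 859 - 1.05·431.
So x* = 406/0.679 = 599, and then y* = 431 - 0.306·599 = 248.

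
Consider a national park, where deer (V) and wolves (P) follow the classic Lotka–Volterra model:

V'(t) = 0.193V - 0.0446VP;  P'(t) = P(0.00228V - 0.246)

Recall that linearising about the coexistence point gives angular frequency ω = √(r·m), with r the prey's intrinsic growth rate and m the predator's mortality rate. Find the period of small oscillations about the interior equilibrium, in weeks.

T ≈ 28.8 weeks

Here r = 0.193 and m = 0.246, so r·m = 0.0475.
ω = √0.0475 = 0.218 per week, hence T = 2π/ω ≈ 28.8 weeks.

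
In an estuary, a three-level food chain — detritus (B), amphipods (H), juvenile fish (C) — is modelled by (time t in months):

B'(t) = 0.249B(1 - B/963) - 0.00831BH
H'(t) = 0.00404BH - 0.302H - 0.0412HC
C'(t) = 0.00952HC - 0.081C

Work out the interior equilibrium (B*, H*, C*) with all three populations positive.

B* ≈ 690, H* ≈ 8.51, C* ≈ 60.3

From dC/dt = 0: 0.00952H* = 0.081, so H* = 8.51.
From dB/dt = 0: 0.249(1 - B*/963) = 0.00831·8.51, giving B* = 963·(1 - 0.284) = 690.
From dH/dt = 0: 0.00404·690 - 0.302 = 0.0412C*, so C* = 2.48/0.0412 = 60.3.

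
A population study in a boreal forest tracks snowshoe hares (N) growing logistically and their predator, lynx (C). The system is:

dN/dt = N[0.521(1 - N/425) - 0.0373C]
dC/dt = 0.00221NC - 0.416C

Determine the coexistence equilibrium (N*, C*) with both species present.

N* ≈ 188, C* ≈ 7.78

From dC/dt = 0 with C > 0: 0.00221N* = 0.416, so N* = 188.
Substitute into dN/dt = 0: 0.521(1 - 188/425) = 0.0373C*.
The bracket is 0.557, giving C* = 0.29/0.0373 = 7.78.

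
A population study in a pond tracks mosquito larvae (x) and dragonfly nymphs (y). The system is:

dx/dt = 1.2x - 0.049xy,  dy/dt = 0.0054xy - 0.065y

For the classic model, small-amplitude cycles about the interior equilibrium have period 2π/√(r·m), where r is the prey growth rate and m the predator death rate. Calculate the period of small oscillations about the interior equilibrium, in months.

Here r = 1.2 and m = 0.065, so r·m = 0.078.
ω = √0.078 = 0.279 per month, hence T = 2π/ω ≈ 22.5 months.

T ≈ 22.5 months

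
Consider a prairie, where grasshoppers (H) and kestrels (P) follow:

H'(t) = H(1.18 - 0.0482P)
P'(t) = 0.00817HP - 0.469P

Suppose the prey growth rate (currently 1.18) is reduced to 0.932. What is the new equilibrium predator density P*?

At the interior fixed point, setting dH/dt = 0 with H > 0 fixes P* = (prey growth rate)/(HP coefficient) — independent of the other coefficients.
With the change, P* = 0.932/0.0482 = 19.3; it falls from 24.5.

P* ≈ 19.3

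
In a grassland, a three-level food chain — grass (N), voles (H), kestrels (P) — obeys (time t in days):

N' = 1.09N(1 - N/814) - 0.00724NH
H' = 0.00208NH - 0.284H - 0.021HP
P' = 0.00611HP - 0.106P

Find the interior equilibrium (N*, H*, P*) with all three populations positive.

N* ≈ 720, H* ≈ 17.3, P* ≈ 57.8

From dP/dt = 0: 0.00611H* = 0.106, so H* = 17.3.
From dN/dt = 0: 1.09(1 - N*/814) = 0.00724·17.3, giving N* = 814·(1 - 0.115) = 720.
From dH/dt = 0: 0.00208·720 - 0.284 = 0.021P*, so P* = 1.21/0.021 = 57.8.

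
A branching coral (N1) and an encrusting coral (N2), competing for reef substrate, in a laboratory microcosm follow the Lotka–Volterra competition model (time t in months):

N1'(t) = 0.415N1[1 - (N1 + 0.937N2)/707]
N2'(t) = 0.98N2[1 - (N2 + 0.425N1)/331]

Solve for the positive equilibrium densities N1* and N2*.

N1* ≈ 659, N2* ≈ 50.7

Setting both brackets to zero gives the nullclines N1 + 0.937N2 = 707 and 0.425N1 + N2 = 331.
Substituting N2 = 331 - 0.425N1 into the first: N1(1 - 0.937·0.425) = 707 - 0.937·331.
So N1* = 397/0.602 = 659, and then N2* = 331 - 0.425·659 = 50.7.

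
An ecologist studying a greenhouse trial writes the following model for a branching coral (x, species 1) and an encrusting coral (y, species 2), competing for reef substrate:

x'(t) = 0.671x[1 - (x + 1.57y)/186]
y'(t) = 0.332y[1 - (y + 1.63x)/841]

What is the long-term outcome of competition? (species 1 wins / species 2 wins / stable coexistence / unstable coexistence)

Compare the nullcline intercepts: K1/α12 = 186/1.57 = 118 < K2 = 841; K2/α21 = 841/1.63 = 516 > K1 = 186.
Since the inequalities point opposite ways, species 2 can invade but species 1 cannot.

species 2 excludes species 1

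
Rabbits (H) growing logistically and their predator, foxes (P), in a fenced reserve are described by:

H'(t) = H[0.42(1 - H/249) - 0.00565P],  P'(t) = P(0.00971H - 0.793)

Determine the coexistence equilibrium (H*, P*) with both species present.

From dP/dt = 0 with P > 0: 0.00971H* = 0.793, so H* = 81.7.
Substitute into dH/dt = 0: 0.42(1 - 81.7/249) = 0.00565P*.
The bracket is 0.672, giving P* = 0.282/0.00565 = 50.

H* ≈ 81.7, P* ≈ 50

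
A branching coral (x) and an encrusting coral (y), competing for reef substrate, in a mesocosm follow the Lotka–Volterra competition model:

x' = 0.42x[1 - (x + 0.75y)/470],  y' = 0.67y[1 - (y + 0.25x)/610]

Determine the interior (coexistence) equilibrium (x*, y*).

x* ≈ 15.4, y* ≈ 606

Setting both brackets to zero gives the nullclines x + 0.75y = 470 and 0.25x + y = 610.
Substituting y = 610 - 0.25x into the first: x(1 - 0.75·0.25) = 470 - 0.75·610.
So x* = 12.5/0.812 = 15.4, and then y* = 610 - 0.25·15.4 = 606.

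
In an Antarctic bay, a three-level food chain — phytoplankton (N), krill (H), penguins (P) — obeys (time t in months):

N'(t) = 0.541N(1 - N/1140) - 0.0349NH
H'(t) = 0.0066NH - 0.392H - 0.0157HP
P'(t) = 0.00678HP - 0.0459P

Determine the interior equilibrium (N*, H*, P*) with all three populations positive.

From dP/dt = 0: 0.00678H* = 0.0459, so H* = 6.77.
From dN/dt = 0: 0.541(1 - N*/1140) = 0.0349·6.77, giving N* = 1140·(1 - 0.437) = 642.
From dH/dt = 0: 0.0066·642 - 0.392 = 0.0157P*, so P* = 3.85/0.0157 = 245.

N* ≈ 642, H* ≈ 6.77, P* ≈ 245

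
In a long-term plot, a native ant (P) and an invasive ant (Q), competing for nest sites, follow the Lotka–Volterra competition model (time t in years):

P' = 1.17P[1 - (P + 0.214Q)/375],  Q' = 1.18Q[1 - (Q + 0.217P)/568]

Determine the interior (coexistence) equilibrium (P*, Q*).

Setting both brackets to zero gives the nullclines P + 0.214Q = 375 and 0.217P + Q = 568.
Substituting Q = 568 - 0.217P into the first: P(1 - 0.214·0.217) = 375 - 0.214·568.
So P* = 253/0.954 = 266, and then Q* = 568 - 0.217·266 = 510.

P* ≈ 266, Q* ≈ 510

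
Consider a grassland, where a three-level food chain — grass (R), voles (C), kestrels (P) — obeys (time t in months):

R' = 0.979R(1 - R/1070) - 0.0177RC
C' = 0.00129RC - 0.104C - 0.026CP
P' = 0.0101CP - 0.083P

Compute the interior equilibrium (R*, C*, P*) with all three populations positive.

From dP/dt = 0: 0.0101C* = 0.083, so C* = 8.22.
From dR/dt = 0: 0.979(1 - R*/1070) = 0.0177·8.22, giving R* = 1070·(1 - 0.149) = 911.
From dC/dt = 0: 0.00129·911 - 0.104 = 0.026P*, so P* = 1.07/0.026 = 41.2.

R* ≈ 911, C* ≈ 8.22, P* ≈ 41.2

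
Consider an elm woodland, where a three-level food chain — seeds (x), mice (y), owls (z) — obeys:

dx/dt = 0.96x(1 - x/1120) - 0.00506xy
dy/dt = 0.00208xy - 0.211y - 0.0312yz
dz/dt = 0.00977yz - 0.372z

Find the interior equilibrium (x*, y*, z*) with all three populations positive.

From dz/dt = 0: 0.00977y* = 0.372, so y* = 38.1.
From dx/dt = 0: 0.96(1 - x*/1120) = 0.00506·38.1, giving x* = 1120·(1 - 0.201) = 895.
From dy/dt = 0: 0.00208·895 - 0.211 = 0.0312z*, so z* = 1.65/0.0312 = 52.9.

x* ≈ 895, y* ≈ 38.1, z* ≈ 52.9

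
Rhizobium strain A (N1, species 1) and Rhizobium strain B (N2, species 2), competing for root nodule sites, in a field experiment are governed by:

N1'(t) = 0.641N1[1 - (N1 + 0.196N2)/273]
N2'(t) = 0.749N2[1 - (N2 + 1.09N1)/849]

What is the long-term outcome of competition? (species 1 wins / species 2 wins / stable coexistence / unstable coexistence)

stable coexistence

Compare the nullcline intercepts: K1/α12 = 273/0.196 = 1390 > K2 = 849; K2/α21 = 849/1.09 = 779 > K1 = 273.
Since both inequalities hold, each species can invade when rare, so the interior equilibrium is stable.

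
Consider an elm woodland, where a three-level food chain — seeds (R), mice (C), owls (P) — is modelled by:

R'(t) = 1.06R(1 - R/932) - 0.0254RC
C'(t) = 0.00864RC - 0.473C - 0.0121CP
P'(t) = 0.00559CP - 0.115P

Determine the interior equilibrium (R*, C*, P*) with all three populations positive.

From dP/dt = 0: 0.00559C* = 0.115, so C* = 20.6.
From dR/dt = 0: 1.06(1 - R*/932) = 0.0254·20.6, giving R* = 932·(1 - 0.493) = 473.
From dC/dt = 0: 0.00864·473 - 0.473 = 0.0121P*, so P* = 3.61/0.0121 = 298.

R* ≈ 473, C* ≈ 20.6, P* ≈ 298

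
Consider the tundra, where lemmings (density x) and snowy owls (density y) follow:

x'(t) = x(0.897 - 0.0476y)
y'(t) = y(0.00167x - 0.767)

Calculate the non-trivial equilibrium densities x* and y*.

Set dy/dt = 0 with y > 0: 0.00167x - 0.767 = 0, so x* = 0.767/0.00167 = 459.
Set dx/dt = 0 with x > 0: 0.897 - 0.0476y = 0, so y* = 0.897/0.0476 = 18.8.

x* ≈ 459, y* ≈ 18.8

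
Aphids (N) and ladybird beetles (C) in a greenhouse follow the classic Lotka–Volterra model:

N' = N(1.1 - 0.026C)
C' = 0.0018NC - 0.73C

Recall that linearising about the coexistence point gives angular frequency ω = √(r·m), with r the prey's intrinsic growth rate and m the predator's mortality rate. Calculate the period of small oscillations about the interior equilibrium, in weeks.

Here r = 1.1 and m = 0.73, so r·m = 0.803.
ω = √0.803 = 0.896 per week, hence T = 2π/ω ≈ 7.01 weeks.

T ≈ 7.01 weeks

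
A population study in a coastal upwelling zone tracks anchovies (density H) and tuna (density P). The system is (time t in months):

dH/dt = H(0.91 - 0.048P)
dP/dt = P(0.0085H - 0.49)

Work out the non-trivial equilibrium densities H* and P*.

Set dP/dt = 0 with P > 0: 0.0085H - 0.49 = 0, so H* = 0.49/0.0085 = 57.6.
Set dH/dt = 0 with H > 0: 0.91 - 0.048P = 0, so P* = 0.91/0.048 = 19.

H* ≈ 57.6, P* ≈ 19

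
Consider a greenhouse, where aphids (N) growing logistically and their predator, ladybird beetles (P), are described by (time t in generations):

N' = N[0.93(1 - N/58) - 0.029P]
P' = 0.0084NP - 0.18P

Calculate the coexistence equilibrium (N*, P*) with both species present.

From dP/dt = 0 with P > 0: 0.0084N* = 0.18, so N* = 21.4.
Substitute into dN/dt = 0: 0.93(1 - 21.4/58) = 0.029P*.
The bracket is 0.631, giving P* = 0.586/0.029 = 20.2.

N* ≈ 21.4, P* ≈ 20.2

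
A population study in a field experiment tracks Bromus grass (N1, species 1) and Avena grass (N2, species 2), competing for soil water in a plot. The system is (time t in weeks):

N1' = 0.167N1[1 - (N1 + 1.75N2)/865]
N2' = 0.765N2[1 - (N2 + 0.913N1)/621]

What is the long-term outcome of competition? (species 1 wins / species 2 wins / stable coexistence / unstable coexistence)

Compare the nullcline intercepts: K1/α12 = 865/1.75 = 494 < K2 = 621; K2/α21 = 621/0.913 = 680 < K1 = 865.
Since both are reversed, neither can invade when rare; the interior point is a saddle.

unstable coexistence (outcome depends on initial conditions)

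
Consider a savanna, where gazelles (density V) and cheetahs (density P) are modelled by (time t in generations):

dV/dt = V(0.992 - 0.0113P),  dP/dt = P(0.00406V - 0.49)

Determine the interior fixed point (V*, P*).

V* ≈ 121, P* ≈ 87.8

Set dP/dt = 0 with P > 0: 0.00406V - 0.49 = 0, so V* = 0.49/0.00406 = 121.
Set dV/dt = 0 with V > 0: 0.992 - 0.0113P = 0, so P* = 0.992/0.0113 = 87.8.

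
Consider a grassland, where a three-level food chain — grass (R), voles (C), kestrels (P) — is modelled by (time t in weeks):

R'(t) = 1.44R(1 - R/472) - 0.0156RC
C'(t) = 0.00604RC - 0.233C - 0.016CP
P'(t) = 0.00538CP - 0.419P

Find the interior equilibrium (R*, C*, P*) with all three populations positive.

From dP/dt = 0: 0.00538C* = 0.419, so C* = 77.9.
From dR/dt = 0: 1.44(1 - R*/472) = 0.0156·77.9, giving R* = 472·(1 - 0.844) = 73.8.
From dC/dt = 0: 0.00604·73.8 - 0.233 = 0.016P*, so P* = 0.213/0.016 = 13.3.

R* ≈ 73.8, C* ≈ 77.9, P* ≈ 13.3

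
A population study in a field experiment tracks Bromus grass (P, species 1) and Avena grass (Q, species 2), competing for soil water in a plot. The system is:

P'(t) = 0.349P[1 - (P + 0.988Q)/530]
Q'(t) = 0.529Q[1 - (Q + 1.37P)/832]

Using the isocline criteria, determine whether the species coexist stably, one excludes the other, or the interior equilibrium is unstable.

Compare the nullcline intercepts: K1/α12 = 530/0.988 = 536 < K2 = 832; K2/α21 = 832/1.37 = 607 > K1 = 530.
Since the inequalities point opposite ways, species 2 can invade but species 1 cannot.

species 2 excludes species 1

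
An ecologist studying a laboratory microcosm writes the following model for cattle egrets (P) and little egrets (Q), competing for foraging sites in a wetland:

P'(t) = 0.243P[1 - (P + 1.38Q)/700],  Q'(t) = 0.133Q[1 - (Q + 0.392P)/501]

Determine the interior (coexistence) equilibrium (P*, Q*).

P* ≈ 18.8, Q* ≈ 494

Setting both brackets to zero gives the nullclines P + 1.38Q = 700 and 0.392P + Q = 501.
Substituting Q = 501 - 0.392P into the first: P(1 - 1.38·0.392) = 700 - 1.38·501.
So P* = 8.62/0.459 = 18.8, and then Q* = 501 - 0.392·18.8 = 494.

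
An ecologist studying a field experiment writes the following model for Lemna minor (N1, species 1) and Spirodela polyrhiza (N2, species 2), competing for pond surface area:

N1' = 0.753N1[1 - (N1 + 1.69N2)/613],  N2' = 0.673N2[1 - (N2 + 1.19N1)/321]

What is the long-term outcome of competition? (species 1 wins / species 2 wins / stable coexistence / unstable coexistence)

species 1 excludes species 2

Compare the nullcline intercepts: K1/α12 = 613/1.69 = 363 > K2 = 321; K2/α21 = 321/1.19 = 270 < K1 = 613.
Since the inequalities point opposite ways, species 1 can invade but species 2 cannot.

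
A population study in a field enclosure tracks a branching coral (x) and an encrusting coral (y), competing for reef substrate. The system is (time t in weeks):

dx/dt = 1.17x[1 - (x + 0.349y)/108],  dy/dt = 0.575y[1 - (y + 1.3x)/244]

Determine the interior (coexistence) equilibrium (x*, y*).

x* ≈ 41.8, y* ≈ 190

Setting both brackets to zero gives the nullclines x + 0.349y = 108 and 1.3x + y = 244.
Substituting y = 244 - 1.3x into the first: x(1 - 0.349·1.3) = 108 - 0.349·244.
So x* = 22.8/0.546 = 41.8, and then y* = 244 - 1.3·41.8 = 190.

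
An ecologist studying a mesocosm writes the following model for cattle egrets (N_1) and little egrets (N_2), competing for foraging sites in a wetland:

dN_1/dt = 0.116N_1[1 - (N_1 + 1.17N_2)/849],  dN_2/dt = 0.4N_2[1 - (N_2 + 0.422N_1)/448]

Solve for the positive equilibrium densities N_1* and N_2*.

N_1* ≈ 642, N_2* ≈ 177

Setting both brackets to zero gives the nullclines N_1 + 1.17N_2 = 849 and 0.422N_1 + N_2 = 448.
Substituting N_2 = 448 - 0.422N_1 into the first: N_1(1 - 1.17·0.422) = 849 - 1.17·448.
So N_1* = 325/0.506 = 642, and then N_2* = 448 - 0.422·642 = 177.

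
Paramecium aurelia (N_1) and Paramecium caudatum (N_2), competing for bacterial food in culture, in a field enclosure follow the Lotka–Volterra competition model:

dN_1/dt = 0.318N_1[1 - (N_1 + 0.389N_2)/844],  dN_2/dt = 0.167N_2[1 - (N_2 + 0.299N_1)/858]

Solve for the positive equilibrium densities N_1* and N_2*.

N_1* ≈ 577, N_2* ≈ 685

Setting both brackets to zero gives the nullclines N_1 + 0.389N_2 = 844 and 0.299N_1 + N_2 = 858.
Substituting N_2 = 858 - 0.299N_1 into the first: N_1(1 - 0.389·0.299) = 844 - 0.389·858.
So N_1* = 510/0.884 = 577, and then N_2* = 858 - 0.299·577 = 685.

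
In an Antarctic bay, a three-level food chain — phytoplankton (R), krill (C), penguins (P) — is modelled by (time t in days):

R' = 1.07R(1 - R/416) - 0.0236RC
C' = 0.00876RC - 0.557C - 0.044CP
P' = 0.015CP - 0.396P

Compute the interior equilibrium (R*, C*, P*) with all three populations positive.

R* ≈ 174, C* ≈ 26.4, P* ≈ 21.9

From dP/dt = 0: 0.015C* = 0.396, so C* = 26.4.
From dR/dt = 0: 1.07(1 - R*/416) = 0.0236·26.4, giving R* = 416·(1 - 0.582) = 174.
From dC/dt = 0: 0.00876·174 - 0.557 = 0.044P*, so P* = 0.965/0.044 = 21.9.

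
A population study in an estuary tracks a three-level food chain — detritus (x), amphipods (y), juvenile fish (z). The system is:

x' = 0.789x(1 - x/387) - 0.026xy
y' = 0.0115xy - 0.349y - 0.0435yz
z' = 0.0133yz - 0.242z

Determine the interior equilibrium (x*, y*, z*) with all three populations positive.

From dz/dt = 0: 0.0133y* = 0.242, so y* = 18.2.
From dx/dt = 0: 0.789(1 - x*/387) = 0.026·18.2, giving x* = 387·(1 - 0.6) = 155.
From dy/dt = 0: 0.0115·155 - 0.349 = 0.0435z*, so z* = 1.43/0.0435 = 32.9.

x* ≈ 155, y* ≈ 18.2, z* ≈ 32.9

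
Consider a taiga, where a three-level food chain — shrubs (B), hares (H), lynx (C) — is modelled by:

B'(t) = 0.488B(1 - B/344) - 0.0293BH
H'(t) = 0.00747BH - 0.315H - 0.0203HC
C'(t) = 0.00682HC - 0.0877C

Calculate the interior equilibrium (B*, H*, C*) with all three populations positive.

From dC/dt = 0: 0.00682H* = 0.0877, so H* = 12.9.
From dB/dt = 0: 0.488(1 - B*/344) = 0.0293·12.9, giving B* = 344·(1 - 0.772) = 78.4.
From dH/dt = 0: 0.00747·78.4 - 0.315 = 0.0203C*, so C* = 0.271/0.0203 = 13.3.

B* ≈ 78.4, H* ≈ 12.9, C* ≈ 13.3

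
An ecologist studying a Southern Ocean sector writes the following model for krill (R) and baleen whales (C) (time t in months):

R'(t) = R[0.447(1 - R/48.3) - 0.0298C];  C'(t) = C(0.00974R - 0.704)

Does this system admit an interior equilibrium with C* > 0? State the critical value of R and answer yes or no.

Threshold R = 72.3; K < 72.3, so no, the predator goes extinct.

The predator equation gives dC/dt > 0 only when R > 0.704/0.00974 = 72.3.
Without the predator, R → K = 48.3. Since 48.3 < 72.3, the predator cannot invade.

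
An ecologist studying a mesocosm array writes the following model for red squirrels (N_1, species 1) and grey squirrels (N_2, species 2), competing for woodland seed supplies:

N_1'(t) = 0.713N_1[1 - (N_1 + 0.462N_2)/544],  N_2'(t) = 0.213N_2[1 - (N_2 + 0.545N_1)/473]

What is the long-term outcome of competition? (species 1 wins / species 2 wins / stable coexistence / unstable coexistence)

Compare the nullcline intercepts: K1/α12 = 544/0.462 = 1180 > K2 = 473; K2/α21 = 473/0.545 = 868 > K1 = 544.
Since both inequalities hold, each species can invade when rare, so the interior equilibrium is stable.

stable coexistence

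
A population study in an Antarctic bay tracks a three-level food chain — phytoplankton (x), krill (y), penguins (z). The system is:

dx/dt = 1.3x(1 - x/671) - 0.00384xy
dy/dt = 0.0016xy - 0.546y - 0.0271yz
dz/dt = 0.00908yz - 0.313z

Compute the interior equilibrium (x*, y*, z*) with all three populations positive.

x* ≈ 603, y* ≈ 34.5, z* ≈ 15.4

From dz/dt = 0: 0.00908y* = 0.313, so y* = 34.5.
From dx/dt = 0: 1.3(1 - x*/671) = 0.00384·34.5, giving x* = 671·(1 - 0.102) = 603.
From dy/dt = 0: 0.0016·603 - 0.546 = 0.0271z*, so z* = 0.418/0.0271 = 15.4.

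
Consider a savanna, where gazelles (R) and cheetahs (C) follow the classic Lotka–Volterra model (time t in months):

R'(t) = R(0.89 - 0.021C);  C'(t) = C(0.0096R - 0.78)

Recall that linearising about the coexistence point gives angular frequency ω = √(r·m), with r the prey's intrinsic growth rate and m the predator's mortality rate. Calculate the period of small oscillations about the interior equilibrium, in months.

T ≈ 7.54 months

Here r = 0.89 and m = 0.78, so r·m = 0.694.
ω = √0.694 = 0.833 per month, hence T = 2π/ω ≈ 7.54 months.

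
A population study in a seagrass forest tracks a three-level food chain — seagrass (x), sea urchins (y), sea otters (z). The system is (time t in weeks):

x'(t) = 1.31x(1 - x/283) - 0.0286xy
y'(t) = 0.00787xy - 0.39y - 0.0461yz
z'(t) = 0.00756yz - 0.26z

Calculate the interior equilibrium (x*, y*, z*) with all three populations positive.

From dz/dt = 0: 0.00756y* = 0.26, so y* = 34.4.
From dx/dt = 0: 1.31(1 - x*/283) = 0.0286·34.4, giving x* = 283·(1 - 0.751) = 70.5.
From dy/dt = 0: 0.00787·70.5 - 0.39 = 0.0461z*, so z* = 0.165/0.0461 = 3.58.

x* ≈ 70.5, y* ≈ 34.4, z* ≈ 3.58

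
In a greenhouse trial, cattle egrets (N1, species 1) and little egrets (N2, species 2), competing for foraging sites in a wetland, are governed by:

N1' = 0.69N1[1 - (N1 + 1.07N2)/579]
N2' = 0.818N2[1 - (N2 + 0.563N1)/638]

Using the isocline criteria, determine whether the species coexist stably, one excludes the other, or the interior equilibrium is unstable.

Compare the nullcline intercepts: K1/α12 = 579/1.07 = 541 < K2 = 638; K2/α21 = 638/0.563 = 1130 > K1 = 579.
Since the inequalities point opposite ways, species 2 can invade but species 1 cannot.

species 2 excludes species 1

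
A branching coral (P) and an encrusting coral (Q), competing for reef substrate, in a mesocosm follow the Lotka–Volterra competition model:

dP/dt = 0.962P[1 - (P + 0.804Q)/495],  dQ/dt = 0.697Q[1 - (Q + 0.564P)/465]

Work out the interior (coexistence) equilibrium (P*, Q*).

Setting both brackets to zero gives the nullclines P + 0.804Q = 495 and 0.564P + Q = 465.
Substituting Q = 465 - 0.564P into the first: P(1 - 0.804·0.564) = 495 - 0.804·465.
So P* = 121/0.547 = 222, and then Q* = 465 - 0.564·222 = 340.

P* ≈ 222, Q* ≈ 340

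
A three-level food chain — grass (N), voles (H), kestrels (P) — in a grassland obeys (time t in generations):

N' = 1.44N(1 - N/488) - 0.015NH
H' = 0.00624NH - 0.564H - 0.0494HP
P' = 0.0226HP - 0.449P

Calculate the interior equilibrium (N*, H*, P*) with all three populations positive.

N* ≈ 387, H* ≈ 19.9, P* ≈ 37.5

From dP/dt = 0: 0.0226H* = 0.449, so H* = 19.9.
From dN/dt = 0: 1.44(1 - N*/488) = 0.015·19.9, giving N* = 488·(1 - 0.207) = 387.
From dH/dt = 0: 0.00624·387 - 0.564 = 0.0494P*, so P* = 1.85/0.0494 = 37.5.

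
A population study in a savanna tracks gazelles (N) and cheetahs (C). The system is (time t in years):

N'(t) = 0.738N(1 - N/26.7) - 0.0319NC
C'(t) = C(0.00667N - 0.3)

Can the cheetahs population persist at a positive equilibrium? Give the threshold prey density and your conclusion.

Threshold N = 45; K < 45, so no, the predator goes extinct.

The predator equation gives dC/dt > 0 only when N > 0.3/0.00667 = 45.
Without the predator, N → K = 26.7. Since 26.7 < 45, the predator cannot invade.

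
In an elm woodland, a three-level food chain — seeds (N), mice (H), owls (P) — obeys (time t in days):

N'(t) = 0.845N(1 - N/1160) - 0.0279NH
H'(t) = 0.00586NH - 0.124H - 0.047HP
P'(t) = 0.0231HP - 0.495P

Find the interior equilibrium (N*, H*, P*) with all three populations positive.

From dP/dt = 0: 0.0231H* = 0.495, so H* = 21.4.
From dN/dt = 0: 0.845(1 - N*/1160) = 0.0279·21.4, giving N* = 1160·(1 - 0.708) = 339.
From dH/dt = 0: 0.00586·339 - 0.124 = 0.047P*, so P* = 1.86/0.047 = 39.7.

N* ≈ 339, H* ≈ 21.4, P* ≈ 39.7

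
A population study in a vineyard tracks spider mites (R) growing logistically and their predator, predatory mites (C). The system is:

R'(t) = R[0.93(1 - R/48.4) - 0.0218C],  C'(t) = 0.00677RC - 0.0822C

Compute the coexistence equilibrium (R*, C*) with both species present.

From dC/dt = 0 with C > 0: 0.00677R* = 0.0822, so R* = 12.1.
Substitute into dR/dt = 0: 0.93(1 - 12.1/48.4) = 0.0218C*.
The bracket is 0.749, giving C* = 0.697/0.0218 = 32.

R* ≈ 12.1, C* ≈ 32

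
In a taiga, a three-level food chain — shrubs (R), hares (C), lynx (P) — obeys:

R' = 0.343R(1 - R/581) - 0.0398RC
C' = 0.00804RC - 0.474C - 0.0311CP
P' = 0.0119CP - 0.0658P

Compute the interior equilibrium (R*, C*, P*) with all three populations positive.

From dP/dt = 0: 0.0119C* = 0.0658, so C* = 5.53.
From dR/dt = 0: 0.343(1 - R*/581) = 0.0398·5.53, giving R* = 581·(1 - 0.642) = 208.
From dC/dt = 0: 0.00804·208 - 0.474 = 0.0311P*, so P* = 1.2/0.0311 = 38.6.

R* ≈ 208, C* ≈ 5.53, P* ≈ 38.6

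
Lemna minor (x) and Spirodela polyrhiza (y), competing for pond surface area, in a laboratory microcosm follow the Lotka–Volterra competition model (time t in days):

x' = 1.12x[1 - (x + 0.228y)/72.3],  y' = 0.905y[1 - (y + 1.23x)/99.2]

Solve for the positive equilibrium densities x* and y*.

Setting both brackets to zero gives the nullclines x + 0.228y = 72.3 and 1.23x + y = 99.2.
Substituting y = 99.2 - 1.23x into the first: x(1 - 0.228·1.23) = 72.3 - 0.228·99.2.
So x* = 49.7/0.72 = 69, and then y* = 99.2 - 1.23·69 = 14.3.

x* ≈ 69, y* ≈ 14.3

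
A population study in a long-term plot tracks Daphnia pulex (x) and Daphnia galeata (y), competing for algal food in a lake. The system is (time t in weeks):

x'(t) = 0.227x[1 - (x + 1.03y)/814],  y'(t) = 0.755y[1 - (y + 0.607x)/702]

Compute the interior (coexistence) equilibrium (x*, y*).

x* ≈ 243, y* ≈ 555

Setting both brackets to zero gives the nullclines x + 1.03y = 814 and 0.607x + y = 702.
Substituting y = 702 - 0.607x into the first: x(1 - 1.03·0.607) = 814 - 1.03·702.
So x* = 90.9/0.375 = 243, and then y* = 702 - 0.607·243 = 555.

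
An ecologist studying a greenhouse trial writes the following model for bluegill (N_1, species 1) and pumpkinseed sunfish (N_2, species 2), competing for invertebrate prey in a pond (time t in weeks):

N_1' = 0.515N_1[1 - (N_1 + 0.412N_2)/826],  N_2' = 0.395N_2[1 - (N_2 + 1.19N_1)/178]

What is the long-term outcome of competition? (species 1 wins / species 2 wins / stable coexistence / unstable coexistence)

species 1 excludes species 2

Compare the nullcline intercepts: K1/α12 = 826/0.412 = 2000 > K2 = 178; K2/α21 = 178/1.19 = 150 < K1 = 826.
Since the inequalities point opposite ways, species 1 can invade but species 2 cannot.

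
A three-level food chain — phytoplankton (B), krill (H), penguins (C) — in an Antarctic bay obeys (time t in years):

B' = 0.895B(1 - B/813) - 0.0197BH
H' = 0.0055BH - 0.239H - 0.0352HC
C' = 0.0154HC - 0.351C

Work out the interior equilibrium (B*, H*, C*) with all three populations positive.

B* ≈ 405, H* ≈ 22.8, C* ≈ 56.5

From dC/dt = 0: 0.0154H* = 0.351, so H* = 22.8.
From dB/dt = 0: 0.895(1 - B*/813) = 0.0197·22.8, giving B* = 813·(1 - 0.502) = 405.
From dH/dt = 0: 0.0055·405 - 0.239 = 0.0352C*, so C* = 1.99/0.0352 = 56.5.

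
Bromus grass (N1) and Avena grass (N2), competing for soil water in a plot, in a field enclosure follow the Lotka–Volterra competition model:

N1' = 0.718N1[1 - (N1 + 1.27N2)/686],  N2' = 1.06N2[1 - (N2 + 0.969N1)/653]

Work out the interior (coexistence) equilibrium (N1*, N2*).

N1* ≈ 621, N2* ≈ 50.9

Setting both brackets to zero gives the nullclines N1 + 1.27N2 = 686 and 0.969N1 + N2 = 653.
Substituting N2 = 653 - 0.969N1 into the first: N1(1 - 1.27·0.969) = 686 - 1.27·653.
So N1* = -143/-0.231 = 621, and then N2* = 653 - 0.969·621 = 50.9.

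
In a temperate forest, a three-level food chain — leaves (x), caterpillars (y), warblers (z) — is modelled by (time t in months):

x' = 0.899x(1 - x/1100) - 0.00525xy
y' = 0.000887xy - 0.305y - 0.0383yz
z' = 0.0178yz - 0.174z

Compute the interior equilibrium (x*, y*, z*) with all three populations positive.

From dz/dt = 0: 0.0178y* = 0.174, so y* = 9.78.
From dx/dt = 0: 0.899(1 - x*/1100) = 0.00525·9.78, giving x* = 1100·(1 - 0.0571) = 1040.
From dy/dt = 0: 0.000887·1040 - 0.305 = 0.0383z*, so z* = 0.615/0.0383 = 16.1.

x* ≈ 1040, y* ≈ 9.78, z* ≈ 16.1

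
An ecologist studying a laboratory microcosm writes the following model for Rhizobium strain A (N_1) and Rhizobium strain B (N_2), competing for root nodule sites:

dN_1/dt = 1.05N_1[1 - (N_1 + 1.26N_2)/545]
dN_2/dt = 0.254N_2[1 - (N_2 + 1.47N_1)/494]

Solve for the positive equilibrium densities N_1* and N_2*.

Setting both brackets to zero gives the nullclines N_1 + 1.26N_2 = 545 and 1.47N_1 + N_2 = 494.
Substituting N_2 = 494 - 1.47N_1 into the first: N_1(1 - 1.26·1.47) = 545 - 1.26·494.
So N_1* = -77.4/-0.852 = 90.9, and then N_2* = 494 - 1.47·90.9 = 360.

N_1* ≈ 90.9, N_2* ≈ 360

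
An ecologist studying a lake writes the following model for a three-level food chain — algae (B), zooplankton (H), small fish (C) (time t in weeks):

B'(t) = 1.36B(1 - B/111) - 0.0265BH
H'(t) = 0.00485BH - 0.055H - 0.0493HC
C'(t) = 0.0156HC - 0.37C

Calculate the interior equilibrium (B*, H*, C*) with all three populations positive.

B* ≈ 59.7, H* ≈ 23.7, C* ≈ 4.76

From dC/dt = 0: 0.0156H* = 0.37, so H* = 23.7.
From dB/dt = 0: 1.36(1 - B*/111) = 0.0265·23.7, giving B* = 111·(1 - 0.462) = 59.7.
From dH/dt = 0: 0.00485·59.7 - 0.055 = 0.0493C*, so C* = 0.235/0.0493 = 4.76.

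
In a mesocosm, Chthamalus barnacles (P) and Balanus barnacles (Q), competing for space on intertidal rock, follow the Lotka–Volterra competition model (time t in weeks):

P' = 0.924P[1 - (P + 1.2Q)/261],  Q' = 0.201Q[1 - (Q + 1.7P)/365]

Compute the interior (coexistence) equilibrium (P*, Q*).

P* ≈ 170, Q* ≈ 75.7

Setting both brackets to zero gives the nullclines P + 1.2Q = 261 and 1.7P + Q = 365.
Substituting Q = 365 - 1.7P into the first: P(1 - 1.2·1.7) = 261 - 1.2·365.
So P* = -177/-1.04 = 170, and then Q* = 365 - 1.7·170 = 75.7.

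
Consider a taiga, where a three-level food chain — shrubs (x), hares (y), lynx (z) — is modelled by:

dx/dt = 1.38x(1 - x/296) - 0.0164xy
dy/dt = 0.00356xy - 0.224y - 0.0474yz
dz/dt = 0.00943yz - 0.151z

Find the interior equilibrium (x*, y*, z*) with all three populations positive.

From dz/dt = 0: 0.00943y* = 0.151, so y* = 16.
From dx/dt = 0: 1.38(1 - x*/296) = 0.0164·16, giving x* = 296·(1 - 0.19) = 240.
From dy/dt = 0: 0.00356·240 - 0.224 = 0.0474z*, so z* = 0.629/0.0474 = 13.3.

x* ≈ 240, y* ≈ 16, z* ≈ 13.3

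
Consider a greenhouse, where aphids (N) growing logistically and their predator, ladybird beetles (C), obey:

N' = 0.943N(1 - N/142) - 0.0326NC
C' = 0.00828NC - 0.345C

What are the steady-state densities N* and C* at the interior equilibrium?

From dC/dt = 0 with C > 0: 0.00828N* = 0.345, so N* = 41.7.
Substitute into dN/dt = 0: 0.943(1 - 41.7/142) = 0.0326C*.
The bracket is 0.707, giving C* = 0.666/0.0326 = 20.4.

N* ≈ 41.7, C* ≈ 20.4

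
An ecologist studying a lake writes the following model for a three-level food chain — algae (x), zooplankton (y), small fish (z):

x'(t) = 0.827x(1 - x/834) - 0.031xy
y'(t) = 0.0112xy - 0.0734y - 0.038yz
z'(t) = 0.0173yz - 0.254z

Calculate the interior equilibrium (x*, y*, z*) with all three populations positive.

x* ≈ 375, y* ≈ 14.7, z* ≈ 109

From dz/dt = 0: 0.0173y* = 0.254, so y* = 14.7.
From dx/dt = 0: 0.827(1 - x*/834) = 0.031·14.7, giving x* = 834·(1 - 0.55) = 375.
From dy/dt = 0: 0.0112·375 - 0.0734 = 0.038z*, so z* = 4.13/0.038 = 109.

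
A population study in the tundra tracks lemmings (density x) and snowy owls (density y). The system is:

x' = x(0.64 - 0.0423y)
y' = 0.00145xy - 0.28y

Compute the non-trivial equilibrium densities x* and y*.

x* ≈ 193, y* ≈ 15.1

Set dy/dt = 0 with y > 0: 0.00145x - 0.28 = 0, so x* = 0.28/0.00145 = 193.
Set dx/dt = 0 with x > 0: 0.64 - 0.0423y = 0, so y* = 0.64/0.0423 = 15.1.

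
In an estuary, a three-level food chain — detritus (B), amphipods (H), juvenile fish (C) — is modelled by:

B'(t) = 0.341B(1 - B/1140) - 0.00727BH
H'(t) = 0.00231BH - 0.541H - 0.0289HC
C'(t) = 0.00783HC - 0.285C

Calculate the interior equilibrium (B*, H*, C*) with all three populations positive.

From dC/dt = 0: 0.00783H* = 0.285, so H* = 36.4.
From dB/dt = 0: 0.341(1 - B*/1140) = 0.00727·36.4, giving B* = 1140·(1 - 0.776) = 255.
From dH/dt = 0: 0.00231·255 - 0.541 = 0.0289C*, so C* = 0.0489/0.0289 = 1.69.

B* ≈ 255, H* ≈ 36.4, C* ≈ 1.69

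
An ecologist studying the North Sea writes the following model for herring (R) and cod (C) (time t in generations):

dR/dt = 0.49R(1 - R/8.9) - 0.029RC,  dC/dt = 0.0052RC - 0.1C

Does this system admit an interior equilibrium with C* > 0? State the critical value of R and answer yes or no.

Threshold R = 19.2; K < 19.2, so no, the predator goes extinct.

The predator equation gives dC/dt > 0 only when R > 0.1/0.0052 = 19.2.
Without the predator, R → K = 8.9. Since 8.9 < 19.2, the predator cannot invade.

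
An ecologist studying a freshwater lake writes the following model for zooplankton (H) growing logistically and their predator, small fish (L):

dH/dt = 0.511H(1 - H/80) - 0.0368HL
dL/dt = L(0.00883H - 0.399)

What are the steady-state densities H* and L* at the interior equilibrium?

H* ≈ 45.2, L* ≈ 6.04

From dL/dt = 0 with L > 0: 0.00883H* = 0.399, so H* = 45.2.
Substitute into dH/dt = 0: 0.511(1 - 45.2/80) = 0.0368L*.
The bracket is 0.435, giving L* = 0.222/0.0368 = 6.04.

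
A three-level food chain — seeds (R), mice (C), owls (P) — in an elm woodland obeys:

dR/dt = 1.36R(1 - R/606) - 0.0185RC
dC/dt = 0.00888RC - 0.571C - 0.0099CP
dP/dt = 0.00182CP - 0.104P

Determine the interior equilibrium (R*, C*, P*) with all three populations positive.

From dP/dt = 0: 0.00182C* = 0.104, so C* = 57.1.
From dR/dt = 0: 1.36(1 - R*/606) = 0.0185·57.1, giving R* = 606·(1 - 0.777) = 135.
From dC/dt = 0: 0.00888·135 - 0.571 = 0.0099P*, so P* = 0.627/0.0099 = 63.4.

R* ≈ 135, C* ≈ 57.1, P* ≈ 63.4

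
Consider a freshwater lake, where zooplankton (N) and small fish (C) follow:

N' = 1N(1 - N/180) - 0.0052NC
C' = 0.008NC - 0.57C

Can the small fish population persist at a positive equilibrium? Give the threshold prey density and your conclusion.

The predator equation gives dC/dt > 0 only when N > 0.57/0.008 = 71.2.
Without the predator, N → K = 180. Since 180 > 71.2, the predator can invade and persist.

Threshold N = 71.2; K > 71.2, so yes, the predator persists.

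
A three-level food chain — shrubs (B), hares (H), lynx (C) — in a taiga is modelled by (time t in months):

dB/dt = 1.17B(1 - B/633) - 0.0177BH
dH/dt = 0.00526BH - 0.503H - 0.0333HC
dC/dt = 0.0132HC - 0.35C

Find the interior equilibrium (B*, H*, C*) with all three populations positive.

From dC/dt = 0: 0.0132H* = 0.35, so H* = 26.5.
From dB/dt = 0: 1.17(1 - B*/633) = 0.0177·26.5, giving B* = 633·(1 - 0.401) = 379.
From dH/dt = 0: 0.00526·379 - 0.503 = 0.0333C*, so C* = 1.49/0.0333 = 44.8.

B* ≈ 379, H* ≈ 26.5, C* ≈ 44.8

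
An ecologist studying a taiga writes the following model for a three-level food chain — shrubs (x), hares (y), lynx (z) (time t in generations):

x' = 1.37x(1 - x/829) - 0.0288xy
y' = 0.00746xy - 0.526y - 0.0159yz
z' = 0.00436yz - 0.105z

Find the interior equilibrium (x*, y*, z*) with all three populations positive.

From dz/dt = 0: 0.00436y* = 0.105, so y* = 24.1.
From dx/dt = 0: 1.37(1 - x*/829) = 0.0288·24.1, giving x* = 829·(1 - 0.506) = 409.
From dy/dt = 0: 0.00746·409 - 0.526 = 0.0159z*, so z* = 2.53/0.0159 = 159.

x* ≈ 409, y* ≈ 24.1, z* ≈ 159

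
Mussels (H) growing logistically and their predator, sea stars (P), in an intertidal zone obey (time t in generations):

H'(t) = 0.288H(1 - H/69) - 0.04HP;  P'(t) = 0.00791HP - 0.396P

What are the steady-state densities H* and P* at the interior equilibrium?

H* ≈ 50.1, P* ≈ 1.98

From dP/dt = 0 with P > 0: 0.00791H* = 0.396, so H* = 50.1.
Substitute into dH/dt = 0: 0.288(1 - 50.1/69) = 0.04P*.
The bracket is 0.274, giving P* = 0.079/0.04 = 1.98.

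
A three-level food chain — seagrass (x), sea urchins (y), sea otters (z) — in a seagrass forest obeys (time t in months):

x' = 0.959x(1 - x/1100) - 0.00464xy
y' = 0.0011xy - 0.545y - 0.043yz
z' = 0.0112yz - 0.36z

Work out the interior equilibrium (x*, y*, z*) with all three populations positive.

x* ≈ 929, y* ≈ 32.1, z* ≈ 11.1

From dz/dt = 0: 0.0112y* = 0.36, so y* = 32.1.
From dx/dt = 0: 0.959(1 - x*/1100) = 0.00464·32.1, giving x* = 1100·(1 - 0.156) = 929.
From dy/dt = 0: 0.0011·929 - 0.545 = 0.043z*, so z* = 0.477/0.043 = 11.1.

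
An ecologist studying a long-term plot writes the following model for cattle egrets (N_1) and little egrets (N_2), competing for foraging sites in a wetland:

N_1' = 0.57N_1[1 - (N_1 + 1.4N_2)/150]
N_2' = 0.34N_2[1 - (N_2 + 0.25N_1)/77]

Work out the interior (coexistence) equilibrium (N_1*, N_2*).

Setting both brackets to zero gives the nullclines N_1 + 1.4N_2 = 150 and 0.25N_1 + N_2 = 77.
Substituting N_2 = 77 - 0.25N_1 into the first: N_1(1 - 1.4·0.25) = 150 - 1.4·77.
So N_1* = 42.2/0.65 = 64.9, and then N_2* = 77 - 0.25·64.9 = 60.8.

N_1* ≈ 64.9, N_2* ≈ 60.8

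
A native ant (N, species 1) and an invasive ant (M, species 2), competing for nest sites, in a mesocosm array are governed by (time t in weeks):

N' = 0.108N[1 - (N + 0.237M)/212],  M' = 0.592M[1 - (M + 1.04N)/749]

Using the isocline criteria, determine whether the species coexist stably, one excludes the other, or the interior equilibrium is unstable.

stable coexistence

Compare the nullcline intercepts: K1/α12 = 212/0.237 = 895 > K2 = 749; K2/α21 = 749/1.04 = 720 > K1 = 212.
Since both inequalities hold, each species can invade when rare, so the interior equilibrium is stable.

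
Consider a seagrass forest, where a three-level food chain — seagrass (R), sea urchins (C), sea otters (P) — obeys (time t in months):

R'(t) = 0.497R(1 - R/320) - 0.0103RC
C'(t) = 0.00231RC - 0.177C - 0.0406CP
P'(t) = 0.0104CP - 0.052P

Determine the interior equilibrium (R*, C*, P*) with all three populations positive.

R* ≈ 287, C* ≈ 5, P* ≈ 12

From dP/dt = 0: 0.0104C* = 0.052, so C* = 5.
From dR/dt = 0: 0.497(1 - R*/320) = 0.0103·5, giving R* = 320·(1 - 0.104) = 287.
From dC/dt = 0: 0.00231·287 - 0.177 = 0.0406P*, so P* = 0.486/0.0406 = 12.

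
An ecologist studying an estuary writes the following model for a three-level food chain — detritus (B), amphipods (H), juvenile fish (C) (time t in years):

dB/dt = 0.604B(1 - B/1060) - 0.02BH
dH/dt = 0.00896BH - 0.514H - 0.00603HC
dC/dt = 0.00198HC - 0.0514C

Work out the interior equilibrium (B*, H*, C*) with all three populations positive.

From dC/dt = 0: 0.00198H* = 0.0514, so H* = 26.
From dB/dt = 0: 0.604(1 - B*/1060) = 0.02·26, giving B* = 1060·(1 - 0.86) = 149.
From dH/dt = 0: 0.00896·149 - 0.514 = 0.00603C*, so C* = 0.82/0.00603 = 136.

B* ≈ 149, H* ≈ 26, C* ≈ 136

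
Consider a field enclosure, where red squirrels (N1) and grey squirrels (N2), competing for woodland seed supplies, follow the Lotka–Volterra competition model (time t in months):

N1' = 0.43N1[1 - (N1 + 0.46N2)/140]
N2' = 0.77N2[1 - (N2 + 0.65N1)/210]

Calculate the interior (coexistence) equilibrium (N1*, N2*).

Setting both brackets to zero gives the nullclines N1 + 0.46N2 = 140 and 0.65N1 + N2 = 210.
Substituting N2 = 210 - 0.65N1 into the first: N1(1 - 0.46·0.65) = 140 - 0.46·210.
So N1* = 43.4/0.701 = 61.9, and then N2* = 210 - 0.65·61.9 = 170.

N1* ≈ 61.9, N2* ≈ 170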